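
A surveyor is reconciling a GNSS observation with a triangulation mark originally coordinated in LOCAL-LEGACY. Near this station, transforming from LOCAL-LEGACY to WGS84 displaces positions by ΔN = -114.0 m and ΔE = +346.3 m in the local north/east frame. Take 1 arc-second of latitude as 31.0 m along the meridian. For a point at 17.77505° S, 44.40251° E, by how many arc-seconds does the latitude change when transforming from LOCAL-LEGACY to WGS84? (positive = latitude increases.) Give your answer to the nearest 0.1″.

Δφ = -3.7″

1″ of latitude = 31.00 m, so Δφ = -114.0 / 31.00 = -3.677″.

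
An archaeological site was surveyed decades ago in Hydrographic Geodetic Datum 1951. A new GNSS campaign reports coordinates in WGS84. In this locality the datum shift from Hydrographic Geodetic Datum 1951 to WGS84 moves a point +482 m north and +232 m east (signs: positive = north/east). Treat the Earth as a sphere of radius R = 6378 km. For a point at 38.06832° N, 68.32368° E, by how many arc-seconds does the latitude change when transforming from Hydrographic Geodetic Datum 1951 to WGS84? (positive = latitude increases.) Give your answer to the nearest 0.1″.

On a sphere of radius R, 1 rad of latitude = R, so Δφ = ΔN / R = 482.0 / 6378000 = 7.5572e-05 rad = 15.588″.

Δφ = 15.6″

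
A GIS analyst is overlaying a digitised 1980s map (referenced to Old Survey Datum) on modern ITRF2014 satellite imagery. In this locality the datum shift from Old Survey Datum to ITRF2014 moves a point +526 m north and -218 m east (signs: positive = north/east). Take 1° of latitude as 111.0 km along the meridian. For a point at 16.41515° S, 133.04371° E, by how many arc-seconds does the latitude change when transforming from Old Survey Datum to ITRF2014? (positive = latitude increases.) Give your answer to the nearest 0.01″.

Δφ = 17.06″

1° of latitude = 111.0 km, so Δφ = 526.0 / 111000 = 0.0047387° = 17.059″.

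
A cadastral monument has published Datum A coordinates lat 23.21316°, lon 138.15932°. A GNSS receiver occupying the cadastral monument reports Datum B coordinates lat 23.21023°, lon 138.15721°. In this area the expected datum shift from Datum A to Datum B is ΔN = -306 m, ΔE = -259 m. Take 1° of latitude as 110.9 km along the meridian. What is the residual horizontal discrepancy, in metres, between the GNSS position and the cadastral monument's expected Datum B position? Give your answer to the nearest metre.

Observed coordinate differences: Δφ = -0.00293°, Δλ = -0.00211°.
Converting to metres (1° lat = 110900 m, cos φ = 0.919045): observed ΔN = -324.9 m, observed ΔE = -215.1 m.
Subtracting the expected shift leaves a residual of -324.9 − (-306) = -18.9 m north and -215.1 − (-259) = 43.9 m east.
Residual distance = √((-18.9)² + 43.9²) = 47.9 m.

48 m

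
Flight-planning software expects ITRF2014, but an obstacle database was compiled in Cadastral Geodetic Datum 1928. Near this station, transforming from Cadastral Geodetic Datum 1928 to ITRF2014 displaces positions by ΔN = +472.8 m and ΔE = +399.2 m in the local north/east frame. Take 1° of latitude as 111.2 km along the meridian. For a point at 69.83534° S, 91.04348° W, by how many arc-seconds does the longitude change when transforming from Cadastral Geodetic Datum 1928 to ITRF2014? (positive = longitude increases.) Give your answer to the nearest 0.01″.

At latitude -69.83534°, cos φ = 0.344719.
1° of longitude at this latitude = 111.2 × cos φ = 38.33 km, so Δλ = 399.2 / 38332.8 = 0.0104141° = 37.491″.

Δλ = 37.49″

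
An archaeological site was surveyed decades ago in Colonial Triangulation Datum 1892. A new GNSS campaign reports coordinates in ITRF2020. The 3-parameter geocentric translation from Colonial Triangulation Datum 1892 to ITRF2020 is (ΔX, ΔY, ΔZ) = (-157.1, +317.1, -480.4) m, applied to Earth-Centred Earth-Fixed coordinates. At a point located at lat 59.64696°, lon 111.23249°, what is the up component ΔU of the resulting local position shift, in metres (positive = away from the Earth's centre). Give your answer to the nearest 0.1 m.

ΔU = -236.4 m

The local up (radial) axis is (cos φ cos λ, cos φ sin λ, sin φ), giving ΔU = 28.750 + 149.362 − 414.551 = -236.44 m.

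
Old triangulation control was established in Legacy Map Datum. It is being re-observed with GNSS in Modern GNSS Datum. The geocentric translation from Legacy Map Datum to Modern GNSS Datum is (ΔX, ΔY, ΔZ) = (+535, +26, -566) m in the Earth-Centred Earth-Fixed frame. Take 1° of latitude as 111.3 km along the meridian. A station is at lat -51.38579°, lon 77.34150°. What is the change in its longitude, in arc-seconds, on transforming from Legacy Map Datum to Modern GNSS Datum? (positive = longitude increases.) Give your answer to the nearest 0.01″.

Δλ = -26.76″

sin φ = -0.781366, cos φ = 0.624073, sin λ = 0.975694, cos λ = 0.219140.
East component: ΔE = −sin λ·ΔX + cos λ·ΔY = −(0.975694)(535) + (0.219140)(26) = -516.30 m.
1° of latitude spans 111300 m; at latitude φ, 1° of longitude spans that × cos φ = 69459.4 m, so Δλ = -516.30 / 69459.4 × 3600 = -26.759″.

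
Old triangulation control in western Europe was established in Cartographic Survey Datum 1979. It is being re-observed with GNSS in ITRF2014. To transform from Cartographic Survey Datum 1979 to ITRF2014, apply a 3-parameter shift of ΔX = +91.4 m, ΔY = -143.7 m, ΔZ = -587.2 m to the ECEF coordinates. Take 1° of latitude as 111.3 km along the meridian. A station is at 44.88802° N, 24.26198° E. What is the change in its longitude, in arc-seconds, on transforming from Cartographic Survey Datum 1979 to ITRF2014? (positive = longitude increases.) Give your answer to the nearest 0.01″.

Δλ = -7.70″

sin φ = 0.705723, cos φ = 0.708487, sin λ = 0.410909, cos λ = 0.911676.
East component: ΔE = −sin λ·ΔX + cos λ·ΔY = −(0.410909)(91.4) + (0.911676)(-143.7) = -168.56 m.
1° of latitude spans 111300 m; at latitude φ, 1° of longitude spans that × cos φ = 78854.6 m, so Δλ = -168.56 / 78854.6 × 3600 = -7.696″.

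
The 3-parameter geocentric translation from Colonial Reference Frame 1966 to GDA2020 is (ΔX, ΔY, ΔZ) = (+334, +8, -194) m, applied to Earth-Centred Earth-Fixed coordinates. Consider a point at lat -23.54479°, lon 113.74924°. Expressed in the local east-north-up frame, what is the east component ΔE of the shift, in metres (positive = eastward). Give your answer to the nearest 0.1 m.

ΔE = -308.9 m

The local east axis at (φ, λ) is (−sin λ, cos λ, 0), so ΔE = −sin(113.74924°)·334 + cos(113.74924°)·8 = -308.94 m.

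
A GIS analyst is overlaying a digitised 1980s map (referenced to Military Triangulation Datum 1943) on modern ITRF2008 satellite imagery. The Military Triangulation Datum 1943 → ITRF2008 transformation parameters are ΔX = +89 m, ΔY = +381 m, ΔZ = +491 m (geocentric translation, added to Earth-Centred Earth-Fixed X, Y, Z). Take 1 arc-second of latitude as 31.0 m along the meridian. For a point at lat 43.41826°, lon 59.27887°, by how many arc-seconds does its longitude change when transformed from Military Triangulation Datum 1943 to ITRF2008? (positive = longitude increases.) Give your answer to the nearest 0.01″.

Δλ = 5.25″

sin φ = 0.687319, cos φ = 0.726356, sin λ = 0.859664, cos λ = 0.510860.
East component: ΔE = −sin λ·ΔX + cos λ·ΔY = −(0.859664)(89) + (0.510860)(381) = 118.13 m.
1° of latitude spans 3600 × 31.00 = 111600 m; at latitude φ, 1° of longitude spans that × cos φ = 81061.3 m, so Δλ = 118.13 / 81061.3 × 3600 = 5.246″.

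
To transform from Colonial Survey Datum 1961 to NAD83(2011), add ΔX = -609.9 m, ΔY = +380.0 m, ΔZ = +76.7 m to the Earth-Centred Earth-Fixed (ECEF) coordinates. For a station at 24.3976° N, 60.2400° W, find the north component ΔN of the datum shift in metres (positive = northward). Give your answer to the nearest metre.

At φ = 24.3976°, λ = -60.2400°: sin φ = 0.413066, cos φ = 0.910701, sin λ = -0.868112, cos λ = 0.496368.
ΔN = −sin φ cos λ·ΔX − sin φ sin λ·ΔY + cos φ·ΔZ = −(0.413066)(0.496368)(-609.9) − (0.413066)(-0.868112)(380.0) + (0.910701)(76.7) = 331.16 m.

ΔN = 331 m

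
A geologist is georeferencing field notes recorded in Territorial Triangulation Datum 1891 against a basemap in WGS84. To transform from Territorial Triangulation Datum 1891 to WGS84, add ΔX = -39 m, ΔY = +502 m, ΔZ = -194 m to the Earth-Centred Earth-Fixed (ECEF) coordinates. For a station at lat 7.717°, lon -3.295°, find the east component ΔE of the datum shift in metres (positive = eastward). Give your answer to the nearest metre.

At φ = 7.717°, λ = -3.295°: sin φ = 0.134280, cos φ = 0.990943, sin λ = -0.057477, cos λ = 0.998347.
ΔE = −sin λ·ΔX + cos λ·ΔY = −(-0.057477)·(-39) + (0.998347)·(502) = 498.93 m.

ΔE = 499 m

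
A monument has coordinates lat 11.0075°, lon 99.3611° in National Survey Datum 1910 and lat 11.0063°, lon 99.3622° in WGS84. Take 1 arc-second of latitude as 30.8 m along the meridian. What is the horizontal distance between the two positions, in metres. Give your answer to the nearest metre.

179 m

Δφ = 11.0063° − 11.0075° = -0.0012°; Δλ = 99.3622° − 99.3611° = +0.0011°.
1° of latitude = 3600 × 30.80 = 110880 m.
ΔN = Δφ × 110880 = -133.1 m; ΔE = Δλ × 110880 × cos(11.0075°) = +0.0011 × 110880 × 0.981602 = 119.7 m.
Distance = √(ΔE² + ΔN²) = √(119.7² + (-133.1)²) = 179.0 m.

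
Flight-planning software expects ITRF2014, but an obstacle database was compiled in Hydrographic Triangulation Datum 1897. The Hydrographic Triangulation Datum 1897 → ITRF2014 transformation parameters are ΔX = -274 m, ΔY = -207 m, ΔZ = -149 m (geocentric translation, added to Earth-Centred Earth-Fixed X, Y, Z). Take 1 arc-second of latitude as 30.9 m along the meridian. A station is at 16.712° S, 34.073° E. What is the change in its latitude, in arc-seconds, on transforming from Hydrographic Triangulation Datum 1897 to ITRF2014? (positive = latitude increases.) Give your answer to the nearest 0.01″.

Δφ = -7.81″

sin φ = -0.287561, cos φ = 0.957762, sin λ = 0.560249, cos λ = 0.828324.
North component: ΔN = −sin φ cos λ·ΔX − sin φ sin λ·ΔY + cos φ·ΔZ = −(-0.287561)(0.828324)(-274) − (-0.287561)(0.560249)(-207) + (0.957762)(-149) = -241.32 m.
1° of latitude spans 3600 × 30.90 = 111240 m, so Δφ = -241.32 / 111240 × 3600 = -7.810″.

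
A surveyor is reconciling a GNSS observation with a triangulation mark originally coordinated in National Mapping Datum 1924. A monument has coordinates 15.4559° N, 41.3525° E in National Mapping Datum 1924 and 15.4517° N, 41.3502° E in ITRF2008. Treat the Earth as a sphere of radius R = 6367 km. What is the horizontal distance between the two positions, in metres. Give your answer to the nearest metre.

528 m

Δφ = 15.4517° − 15.4559° = -0.0042°; Δλ = 41.3502° − 41.3525° = -0.0023°.
1° along a meridian = πR/180 = 111125 m.
ΔN = Δφ × 111125 = -466.7 m; ΔE = Δλ × 111125 × cos(15.4559°) = -0.0023 × 111125 × 0.963836 = -246.3 m.
Distance = √(ΔE² + ΔN²) = √((-246.3)² + (-466.7)²) = 527.7 m.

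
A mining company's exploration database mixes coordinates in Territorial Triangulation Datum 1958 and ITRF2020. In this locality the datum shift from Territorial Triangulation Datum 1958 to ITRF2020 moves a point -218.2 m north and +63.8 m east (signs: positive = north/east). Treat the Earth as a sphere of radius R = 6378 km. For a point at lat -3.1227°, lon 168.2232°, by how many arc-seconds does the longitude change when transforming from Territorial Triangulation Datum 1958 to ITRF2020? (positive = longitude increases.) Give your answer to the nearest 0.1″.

Δλ = 2.1″

At latitude -3.1227°, cos φ = 0.998515.
One radian of longitude at latitude φ spans R cos φ, so Δλ = ΔE / (R cos φ) = 63.8 / (6378000 × 0.998515) = 1.0018e-05 rad = 2.066″.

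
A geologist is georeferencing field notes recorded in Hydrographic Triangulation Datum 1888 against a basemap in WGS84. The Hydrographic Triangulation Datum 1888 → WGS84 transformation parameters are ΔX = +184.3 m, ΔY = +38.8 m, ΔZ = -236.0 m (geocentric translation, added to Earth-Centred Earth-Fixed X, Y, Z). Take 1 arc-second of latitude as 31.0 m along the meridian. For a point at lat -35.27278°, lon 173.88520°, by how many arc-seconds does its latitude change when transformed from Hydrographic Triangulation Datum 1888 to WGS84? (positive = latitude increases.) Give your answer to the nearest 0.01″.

Δφ = -9.55″

sin φ = -0.577470, cos φ = 0.816412, sin λ = 0.106521, cos λ = -0.994310.
North component: ΔN = −sin φ cos λ·ΔX − sin φ sin λ·ΔY + cos φ·ΔZ = −(-0.577470)(-0.994310)(184.3) − (-0.577470)(0.106521)(38.8) + (0.816412)(-236.0) = -296.11 m.
1° of latitude spans 3600 × 31.00 = 111600 m, so Δφ = -296.11 / 111600 × 3600 = -9.552″.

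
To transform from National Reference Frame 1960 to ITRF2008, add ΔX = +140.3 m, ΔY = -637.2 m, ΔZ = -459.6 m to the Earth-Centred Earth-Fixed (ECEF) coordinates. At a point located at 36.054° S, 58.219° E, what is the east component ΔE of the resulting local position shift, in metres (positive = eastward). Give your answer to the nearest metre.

ΔE = -455 m

The local east axis at (φ, λ) is (−sin λ, cos λ, 0), so ΔE = −sin(58.219°)·140.3 + cos(58.219°)·(-637.2) = -454.86 m.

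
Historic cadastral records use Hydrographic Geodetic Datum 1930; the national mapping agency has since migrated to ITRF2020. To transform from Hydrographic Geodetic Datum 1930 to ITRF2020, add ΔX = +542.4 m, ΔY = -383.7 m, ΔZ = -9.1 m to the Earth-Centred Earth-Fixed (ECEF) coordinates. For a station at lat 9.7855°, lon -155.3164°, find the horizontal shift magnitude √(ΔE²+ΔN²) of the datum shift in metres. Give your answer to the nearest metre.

At φ = 9.7855°, λ = -155.3164°: sin φ = 0.169960, cos φ = 0.985451, sin λ = -0.417607, cos λ = -0.908628.
ΔE = −sin λ·ΔX + cos λ·ΔY = −(-0.417607)·(542.4) + (-0.908628)·(-383.7) = 575.15 m.
ΔN = −sin φ cos λ·ΔX − sin φ sin λ·ΔY + cos φ·ΔZ = −(0.169960)(-0.908628)(542.4) − (0.169960)(-0.417607)(-383.7) + (0.985451)(-9.1) = 47.56 m.
Horizontal magnitude = √(ΔE² + ΔN²) = √(575.15² + 47.56²) = 577.11 m.

577 m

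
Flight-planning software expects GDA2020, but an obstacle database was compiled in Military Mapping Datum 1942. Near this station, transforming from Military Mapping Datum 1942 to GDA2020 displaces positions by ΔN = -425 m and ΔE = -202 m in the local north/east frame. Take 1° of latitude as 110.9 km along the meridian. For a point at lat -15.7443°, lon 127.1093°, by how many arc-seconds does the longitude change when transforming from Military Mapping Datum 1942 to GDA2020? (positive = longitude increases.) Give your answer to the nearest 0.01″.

Δλ = -6.81″

At latitude -15.7443°, cos φ = 0.962482.
1° of longitude at this latitude = 110.9 × cos φ = 106.74 km, so Δλ = -202.0 / 106739.3 = -0.0018925° = -6.813″.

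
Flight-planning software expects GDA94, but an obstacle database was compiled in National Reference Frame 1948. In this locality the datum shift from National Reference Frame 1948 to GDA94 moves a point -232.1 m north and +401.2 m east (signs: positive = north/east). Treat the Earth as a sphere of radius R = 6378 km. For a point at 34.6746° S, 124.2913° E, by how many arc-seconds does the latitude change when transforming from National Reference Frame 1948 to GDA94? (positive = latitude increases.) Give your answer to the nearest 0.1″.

On a sphere of radius R, 1 rad of latitude = R, so Δφ = ΔN / R = -232.1 / 6378000 = -3.6391e-05 rad = -7.506″.

Δφ = -7.5″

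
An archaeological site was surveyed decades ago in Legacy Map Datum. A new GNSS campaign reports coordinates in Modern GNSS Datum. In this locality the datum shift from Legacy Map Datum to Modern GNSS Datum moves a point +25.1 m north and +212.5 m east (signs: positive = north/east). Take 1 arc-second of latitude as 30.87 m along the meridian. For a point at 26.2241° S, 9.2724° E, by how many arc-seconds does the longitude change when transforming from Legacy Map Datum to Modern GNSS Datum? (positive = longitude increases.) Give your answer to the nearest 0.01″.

Δλ = 7.67″

At latitude -26.2241°, cos φ = 0.897073.
1″ of longitude at this latitude = 30.87 × cos φ = 27.6926 m, so Δλ = 212.5 / 27.6926 = 7.674″.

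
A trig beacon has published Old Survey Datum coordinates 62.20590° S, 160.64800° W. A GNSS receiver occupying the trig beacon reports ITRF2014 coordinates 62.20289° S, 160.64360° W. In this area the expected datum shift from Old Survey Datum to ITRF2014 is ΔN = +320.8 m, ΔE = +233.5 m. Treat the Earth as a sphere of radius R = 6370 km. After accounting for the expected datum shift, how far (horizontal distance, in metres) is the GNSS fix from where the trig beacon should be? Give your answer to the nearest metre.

Observed coordinate differences: Δφ = +0.00301°, Δλ = +0.00440°.
Converting to metres (1° lat = 111177 m, cos φ = 0.466296): observed ΔN = 334.6 m, observed ΔE = 228.1 m.
Subtracting the expected shift leaves a residual of 334.6 − (320.8) = 13.8 m north and 228.1 − (233.5) = -5.4 m east.
Residual distance = √(13.8² + (-5.4)²) = 14.9 m.

15 m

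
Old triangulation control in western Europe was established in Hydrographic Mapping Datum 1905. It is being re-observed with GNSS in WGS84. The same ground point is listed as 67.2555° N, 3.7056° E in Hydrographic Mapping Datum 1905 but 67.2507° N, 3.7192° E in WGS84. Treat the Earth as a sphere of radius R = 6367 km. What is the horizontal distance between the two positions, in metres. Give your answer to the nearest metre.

791 m

Δφ = 67.2507° − 67.2555° = -0.0048°; Δλ = 3.7192° − 3.7056° = +0.0136°.
1° along a meridian = πR/180 = 111125 m.
ΔN = Δφ × 111125 = -533.4 m; ΔE = Δλ × 111125 × cos(67.2555°) = +0.0136 × 111125 × 0.386622 = 584.3 m.
Distance = √(ΔE² + ΔN²) = √(584.3² + (-533.4)²) = 791.2 m.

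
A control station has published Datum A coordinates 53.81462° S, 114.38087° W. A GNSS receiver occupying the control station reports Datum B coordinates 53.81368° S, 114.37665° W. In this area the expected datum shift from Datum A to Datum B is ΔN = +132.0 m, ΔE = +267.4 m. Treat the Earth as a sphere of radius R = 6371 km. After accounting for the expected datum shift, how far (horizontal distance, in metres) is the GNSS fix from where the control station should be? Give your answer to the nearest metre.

29 m

Observed coordinate differences: Δφ = +0.00094°, Δλ = +0.00422°.
Converting to metres (1° lat = 111195 m, cos φ = 0.590400): observed ΔN = 104.5 m, observed ΔE = 277.0 m.
Subtracting the expected shift leaves a residual of 104.5 − (132.0) = -27.5 m north and 277.0 − (267.4) = 9.6 m east.
Residual distance = √((-27.5)² + 9.6²) = 29.1 m.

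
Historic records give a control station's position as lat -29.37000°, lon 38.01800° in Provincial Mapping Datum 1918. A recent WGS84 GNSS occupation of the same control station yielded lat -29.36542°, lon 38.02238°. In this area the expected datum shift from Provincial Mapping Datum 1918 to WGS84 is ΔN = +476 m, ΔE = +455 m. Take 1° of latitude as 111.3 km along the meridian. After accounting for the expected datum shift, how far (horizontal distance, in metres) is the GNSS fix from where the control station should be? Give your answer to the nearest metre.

Observed coordinate differences: Δφ = +0.00458°, Δλ = +0.00438°.
Converting to metres (1° lat = 111300 m, cos φ = 0.871471): observed ΔN = 509.8 m, observed ΔE = 424.8 m.
Subtracting the expected shift leaves a residual of 509.8 − (476) = 33.8 m north and 424.8 − (455) = -30.2 m east.
Residual distance = √(33.8² + (-30.2)²) = 45.3 m.

45 m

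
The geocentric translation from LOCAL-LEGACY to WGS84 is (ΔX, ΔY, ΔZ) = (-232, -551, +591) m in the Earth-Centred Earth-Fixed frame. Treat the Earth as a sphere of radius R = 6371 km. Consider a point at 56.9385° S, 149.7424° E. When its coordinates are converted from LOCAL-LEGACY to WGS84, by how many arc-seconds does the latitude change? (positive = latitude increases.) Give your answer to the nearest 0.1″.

Δφ = 8.3″

sin φ = -0.838085, cos φ = 0.545539, sin λ = 0.503889, cos λ = -0.863769.
North component: ΔN = −sin φ cos λ·ΔX − sin φ sin λ·ΔY + cos φ·ΔZ = −(-0.838085)(-0.863769)(-232) − (-0.838085)(0.503889)(-551) + (0.545539)(591) = 257.67 m.
1° of latitude spans πR/180 = 111195 m, so Δφ = 257.67 / 111195 × 3600 = 8.342″.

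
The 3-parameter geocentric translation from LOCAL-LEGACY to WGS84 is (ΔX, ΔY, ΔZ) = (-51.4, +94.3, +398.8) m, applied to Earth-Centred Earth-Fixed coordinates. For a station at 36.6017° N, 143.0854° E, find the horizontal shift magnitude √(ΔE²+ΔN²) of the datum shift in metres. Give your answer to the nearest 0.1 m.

The local east axis at (φ, λ) is (−sin λ, cos λ, 0), so ΔE = −sin(143.0854°)·(-51.4) + cos(143.0854°)·94.3 = -44.52 m.
The local north axis is (−sin φ cos λ, −sin φ sin λ, cos φ), giving ΔN = -24.503 − 33.771 + 320.157 = 261.88 m.
Horizontal magnitude = √(ΔE² + ΔN²) = √((-44.52)² + 261.88²) = 265.64 m.

265.6 m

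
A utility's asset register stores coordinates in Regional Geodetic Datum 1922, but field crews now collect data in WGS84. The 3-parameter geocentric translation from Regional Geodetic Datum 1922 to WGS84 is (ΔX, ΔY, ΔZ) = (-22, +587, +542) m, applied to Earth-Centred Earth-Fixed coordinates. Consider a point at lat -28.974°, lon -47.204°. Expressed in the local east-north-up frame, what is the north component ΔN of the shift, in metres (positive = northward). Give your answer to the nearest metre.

ΔN = 258 m

At φ = -28.974°, λ = -47.204°: sin φ = -0.484413, cos φ = 0.874840, sin λ = -0.733777, cos λ = 0.679390.
ΔN = −sin φ cos λ·ΔX − sin φ sin λ·ΔY + cos φ·ΔZ = −(-0.484413)(0.679390)(-22) − (-0.484413)(-0.733777)(587) + (0.874840)(542) = 258.27 m.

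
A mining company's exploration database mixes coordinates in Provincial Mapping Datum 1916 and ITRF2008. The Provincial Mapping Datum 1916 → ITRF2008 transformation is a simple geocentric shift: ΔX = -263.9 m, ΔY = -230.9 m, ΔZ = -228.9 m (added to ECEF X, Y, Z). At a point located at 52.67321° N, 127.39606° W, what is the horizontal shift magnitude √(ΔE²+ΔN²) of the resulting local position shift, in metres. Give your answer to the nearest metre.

The local east axis at (φ, λ) is (−sin λ, cos λ, 0), so ΔE = −sin(-127.39606°)·(-263.9) + cos(-127.39606°)·(-230.9) = -69.43 m.
The local north axis is (−sin φ cos λ, −sin φ sin λ, cos φ), giving ΔN = -127.447 − 145.870 − 138.796 = -412.11 m.
Horizontal magnitude = √(ΔE² + ΔN²) = √((-69.43)² + (-412.11)²) = 417.92 m.

418 m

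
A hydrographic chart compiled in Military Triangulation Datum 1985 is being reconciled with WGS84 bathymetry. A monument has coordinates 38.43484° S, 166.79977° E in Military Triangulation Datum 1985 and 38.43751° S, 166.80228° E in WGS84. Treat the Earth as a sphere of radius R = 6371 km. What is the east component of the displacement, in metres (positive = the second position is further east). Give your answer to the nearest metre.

Δφ = -38.43751° − -38.43484° = -0.00267°; Δλ = 166.80228° − 166.79977° = +0.00251°.
1° along a meridian = πR/180 = 111195 m.
ΔN = Δφ × 111195 = -296.9 m; ΔE = Δλ × 111195 × cos(-38.43484°) = +0.00251 × 111195 × 0.783316 = 218.6 m.

ΔE = 219 m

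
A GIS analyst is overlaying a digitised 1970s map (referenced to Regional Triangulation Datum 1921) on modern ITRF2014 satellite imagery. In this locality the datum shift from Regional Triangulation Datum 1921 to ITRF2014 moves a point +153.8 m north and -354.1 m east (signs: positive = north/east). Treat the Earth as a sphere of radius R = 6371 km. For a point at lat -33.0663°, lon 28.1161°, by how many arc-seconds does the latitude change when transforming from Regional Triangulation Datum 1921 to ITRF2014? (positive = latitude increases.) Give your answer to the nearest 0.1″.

On a sphere of radius R, 1 rad of latitude = R, so Δφ = ΔN / R = 153.8 / 6371000 = 2.4141e-05 rad = 4.979″.

Δφ = 5.0″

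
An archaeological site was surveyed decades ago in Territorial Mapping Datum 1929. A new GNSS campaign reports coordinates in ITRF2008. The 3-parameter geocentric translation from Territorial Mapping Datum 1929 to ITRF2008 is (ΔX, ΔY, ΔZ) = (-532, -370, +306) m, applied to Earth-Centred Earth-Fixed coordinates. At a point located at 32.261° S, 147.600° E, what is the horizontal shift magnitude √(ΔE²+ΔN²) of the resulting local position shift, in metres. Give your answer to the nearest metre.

At φ = -32.261°, λ = 147.600°: sin φ = -0.533777, cos φ = 0.845625, sin λ = 0.535827, cos λ = -0.844328.
ΔE = −sin λ·ΔX + cos λ·ΔY = −(0.535827)·(-532) + (-0.844328)·(-370) = 597.46 m.
ΔN = −sin φ cos λ·ΔX − sin φ sin λ·ΔY + cos φ·ΔZ = −(-0.533777)(-0.844328)(-532) − (-0.533777)(0.535827)(-370) + (0.845625)(306) = 392.70 m.
Horizontal magnitude = √(ΔE² + ΔN²) = √(597.46² + 392.70²) = 714.96 m.

715 m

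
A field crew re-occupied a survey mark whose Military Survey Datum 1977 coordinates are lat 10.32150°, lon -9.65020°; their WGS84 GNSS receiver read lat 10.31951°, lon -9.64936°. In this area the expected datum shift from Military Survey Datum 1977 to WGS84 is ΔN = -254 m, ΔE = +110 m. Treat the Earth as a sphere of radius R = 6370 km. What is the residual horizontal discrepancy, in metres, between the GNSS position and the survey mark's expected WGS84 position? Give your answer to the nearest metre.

37 m

Observed coordinate differences: Δφ = -0.00199°, Δλ = +0.00084°.
Converting to metres (1° lat = 111177 m, cos φ = 0.983818): observed ΔN = -221.2 m, observed ΔE = 91.9 m.
Subtracting the expected shift leaves a residual of -221.2 − (-254) = 32.8 m north and 91.9 − (110) = -18.1 m east.
Residual distance = √(32.8² + (-18.1)²) = 37.4 m.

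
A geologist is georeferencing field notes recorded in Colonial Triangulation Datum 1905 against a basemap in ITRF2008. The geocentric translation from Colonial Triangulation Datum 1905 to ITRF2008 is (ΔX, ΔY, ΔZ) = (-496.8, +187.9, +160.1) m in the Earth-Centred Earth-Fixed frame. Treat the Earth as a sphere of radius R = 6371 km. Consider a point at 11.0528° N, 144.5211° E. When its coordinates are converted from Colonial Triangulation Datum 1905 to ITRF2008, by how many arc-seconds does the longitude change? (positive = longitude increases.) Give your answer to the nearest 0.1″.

sin φ = 0.191714, cos φ = 0.981451, sin λ = 0.580403, cos λ = -0.814329.
East component: ΔE = −sin λ·ΔX + cos λ·ΔY = −(0.580403)(-496.8) + (-0.814329)(187.9) = 135.33 m.
1° of latitude spans πR/180 = 111195 m; at latitude φ, 1° of longitude spans that × cos φ = 109132.4 m, so Δλ = 135.33 / 109132.4 × 3600 = 4.464″.

Δλ = 4.5″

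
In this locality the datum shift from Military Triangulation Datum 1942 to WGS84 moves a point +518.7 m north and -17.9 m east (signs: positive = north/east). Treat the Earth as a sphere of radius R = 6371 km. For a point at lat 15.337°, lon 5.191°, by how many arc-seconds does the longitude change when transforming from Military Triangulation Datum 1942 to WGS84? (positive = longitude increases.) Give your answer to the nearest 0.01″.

At latitude 15.337°, cos φ = 0.964387.
One radian of longitude at latitude φ spans R cos φ, so Δλ = ΔE / (R cos φ) = -17.9 / (6371000 × 0.964387) = -2.9134e-06 rad = -0.601″.

Δλ = -0.60″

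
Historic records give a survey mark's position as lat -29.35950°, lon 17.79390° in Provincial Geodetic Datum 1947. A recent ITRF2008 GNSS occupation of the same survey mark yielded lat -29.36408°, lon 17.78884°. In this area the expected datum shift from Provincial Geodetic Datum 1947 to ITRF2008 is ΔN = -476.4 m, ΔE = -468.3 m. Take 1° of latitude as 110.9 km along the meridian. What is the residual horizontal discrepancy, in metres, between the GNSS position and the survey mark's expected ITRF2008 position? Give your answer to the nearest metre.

Observed coordinate differences: Δφ = -0.00458°, Δλ = -0.00506°.
Converting to metres (1° lat = 110900 m, cos φ = 0.871561): observed ΔN = -507.9 m, observed ΔE = -489.1 m.
Subtracting the expected shift leaves a residual of -507.9 − (-476.4) = -31.5 m north and -489.1 − (-468.3) = -20.8 m east.
Residual distance = √((-31.5)² + (-20.8)²) = 37.8 m.

38 m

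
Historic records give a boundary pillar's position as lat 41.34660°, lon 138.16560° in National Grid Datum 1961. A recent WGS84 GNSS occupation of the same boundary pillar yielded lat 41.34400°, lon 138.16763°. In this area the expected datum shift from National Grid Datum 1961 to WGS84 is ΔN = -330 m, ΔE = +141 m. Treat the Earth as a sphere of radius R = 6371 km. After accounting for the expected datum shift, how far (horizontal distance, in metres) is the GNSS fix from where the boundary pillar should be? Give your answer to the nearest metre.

50 m

Observed coordinate differences: Δφ = -0.00260°, Δλ = +0.00203°.
Converting to metres (1° lat = 111195 m, cos φ = 0.750727): observed ΔN = -289.1 m, observed ΔE = 169.5 m.
Subtracting the expected shift leaves a residual of -289.1 − (-330) = 40.9 m north and 169.5 − (141) = 28.5 m east.
Residual distance = √(40.9² + 28.5²) = 49.8 m.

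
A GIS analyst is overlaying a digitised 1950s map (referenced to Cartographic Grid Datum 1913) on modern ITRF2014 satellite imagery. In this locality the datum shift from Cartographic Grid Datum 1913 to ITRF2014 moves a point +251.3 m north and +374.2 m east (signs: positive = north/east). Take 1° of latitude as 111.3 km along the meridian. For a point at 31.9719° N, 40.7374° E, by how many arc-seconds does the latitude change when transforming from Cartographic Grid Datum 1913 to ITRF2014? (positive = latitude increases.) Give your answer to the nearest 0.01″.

Δφ = 8.13″

1° of latitude = 111.3 km, so Δφ = 251.3 / 111300 = 0.0022579° = 8.128″.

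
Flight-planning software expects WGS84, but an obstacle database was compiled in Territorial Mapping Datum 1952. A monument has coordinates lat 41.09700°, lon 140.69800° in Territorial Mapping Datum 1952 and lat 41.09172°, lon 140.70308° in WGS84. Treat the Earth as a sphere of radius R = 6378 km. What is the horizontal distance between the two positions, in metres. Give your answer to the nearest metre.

726 m

Δφ = 41.09172° − 41.09700° = -0.00528°; Δλ = 140.70308° − 140.69800° = +0.00508°.
1° along a meridian = πR/180 = 111317 m.
ΔN = Δφ × 111317 = -587.8 m; ΔE = Δλ × 111317 × cos(41.09700°) = +0.00508 × 111317 × 0.753598 = 426.2 m.
Distance = √(ΔE² + ΔN²) = √(426.2² + (-587.8)²) = 726.0 m.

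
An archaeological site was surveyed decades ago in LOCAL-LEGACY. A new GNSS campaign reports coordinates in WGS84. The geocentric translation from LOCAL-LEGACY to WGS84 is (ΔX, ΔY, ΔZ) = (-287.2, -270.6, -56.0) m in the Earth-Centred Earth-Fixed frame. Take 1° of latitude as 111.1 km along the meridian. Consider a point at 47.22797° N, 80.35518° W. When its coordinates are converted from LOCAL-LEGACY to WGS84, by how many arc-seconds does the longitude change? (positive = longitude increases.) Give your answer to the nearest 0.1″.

Δλ = -15.7″

sin φ = 0.734061, cos φ = 0.679083, sin λ = -0.985865, cos λ = 0.167540.
East component: ΔE = −sin λ·ΔX + cos λ·ΔY = −(-0.985865)(-287.2) + (0.167540)(-270.6) = -328.48 m.
1° of latitude spans 111100 m; at latitude φ, 1° of longitude spans that × cos φ = 75446.1 m, so Δλ = -328.48 / 75446.1 × 3600 = -15.674″.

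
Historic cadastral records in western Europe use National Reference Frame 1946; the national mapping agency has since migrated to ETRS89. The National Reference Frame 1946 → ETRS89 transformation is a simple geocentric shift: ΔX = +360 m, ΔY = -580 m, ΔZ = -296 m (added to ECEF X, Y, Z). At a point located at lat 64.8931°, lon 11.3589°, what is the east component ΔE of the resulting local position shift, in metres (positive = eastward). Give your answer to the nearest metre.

The local east axis at (φ, λ) is (−sin λ, cos λ, 0), so ΔE = −sin(11.3589°)·360 + cos(11.3589°)·(-580) = -639.54 m.

ΔE = -640 m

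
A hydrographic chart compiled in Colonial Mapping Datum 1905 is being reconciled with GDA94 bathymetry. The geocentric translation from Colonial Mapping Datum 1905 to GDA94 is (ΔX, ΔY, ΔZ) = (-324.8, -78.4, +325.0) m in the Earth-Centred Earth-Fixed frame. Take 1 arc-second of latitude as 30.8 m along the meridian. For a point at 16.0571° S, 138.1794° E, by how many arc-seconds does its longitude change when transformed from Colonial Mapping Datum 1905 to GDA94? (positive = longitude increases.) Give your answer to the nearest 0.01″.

Δλ = 9.29″

sin φ = -0.276595, cos φ = 0.960987, sin λ = 0.666800, cos λ = -0.745236.
East component: ΔE = −sin λ·ΔX + cos λ·ΔY = −(0.666800)(-324.8) + (-0.745236)(-78.4) = 275.00 m.
1° of latitude spans 3600 × 30.80 = 110880 m; at latitude φ, 1° of longitude spans that × cos φ = 106554.2 m, so Δλ = 275.00 / 106554.2 × 3600 = 9.291″.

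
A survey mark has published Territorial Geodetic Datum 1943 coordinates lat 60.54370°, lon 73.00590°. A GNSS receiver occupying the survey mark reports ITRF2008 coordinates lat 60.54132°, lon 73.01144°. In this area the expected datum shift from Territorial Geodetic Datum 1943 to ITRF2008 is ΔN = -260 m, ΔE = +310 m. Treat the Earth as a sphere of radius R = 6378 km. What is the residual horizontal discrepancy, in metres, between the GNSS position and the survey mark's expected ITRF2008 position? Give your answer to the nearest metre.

Observed coordinate differences: Δφ = -0.00238°, Δλ = +0.00554°.
Converting to metres (1° lat = 111317 m, cos φ = 0.491760): observed ΔN = -264.9 m, observed ΔE = 303.3 m.
Subtracting the expected shift leaves a residual of -264.9 − (-260) = -4.9 m north and 303.3 − (310) = -6.7 m east.
Residual distance = √((-4.9)² + (-6.7)²) = 8.3 m.

8 m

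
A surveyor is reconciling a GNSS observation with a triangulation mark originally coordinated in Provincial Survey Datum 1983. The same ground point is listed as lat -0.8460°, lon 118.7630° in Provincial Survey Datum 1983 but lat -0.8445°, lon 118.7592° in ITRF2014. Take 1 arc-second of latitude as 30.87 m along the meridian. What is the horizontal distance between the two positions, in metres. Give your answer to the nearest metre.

Δφ = -0.8445° − -0.8460° = +0.0015°; Δλ = 118.7592° − 118.7630° = -0.0038°.
1° of latitude = 3600 × 30.87 = 111132 m.
ΔN = Δφ × 111132 = 166.7 m; ΔE = Δλ × 111132 × cos(-0.8460°) = -0.0038 × 111132 × 0.999891 = -422.3 m.
Distance = √(ΔE² + ΔN²) = √((-422.3)² + 166.7²) = 454.0 m.

454 m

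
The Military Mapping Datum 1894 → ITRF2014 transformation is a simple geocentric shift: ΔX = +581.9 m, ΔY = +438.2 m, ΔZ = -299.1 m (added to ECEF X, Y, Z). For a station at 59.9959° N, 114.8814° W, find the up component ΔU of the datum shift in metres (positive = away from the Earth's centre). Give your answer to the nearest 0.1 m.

ΔU = -580.2 m

The local up (radial) axis is (cos φ cos λ, cos φ sin λ, sin φ), giving ΔU = -122.430 − 198.788 − 259.017 = -580.24 m.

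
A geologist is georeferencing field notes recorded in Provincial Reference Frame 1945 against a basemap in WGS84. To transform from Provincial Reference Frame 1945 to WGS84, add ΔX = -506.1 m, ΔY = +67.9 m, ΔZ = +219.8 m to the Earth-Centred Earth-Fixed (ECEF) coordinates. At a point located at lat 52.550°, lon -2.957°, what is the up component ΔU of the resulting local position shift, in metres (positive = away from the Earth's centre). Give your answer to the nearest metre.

The local up (radial) axis is (cos φ cos λ, cos φ sin λ, sin φ), giving ΔU = -307.334 − 2.130 + 174.496 = -134.97 m.

ΔU = -135 m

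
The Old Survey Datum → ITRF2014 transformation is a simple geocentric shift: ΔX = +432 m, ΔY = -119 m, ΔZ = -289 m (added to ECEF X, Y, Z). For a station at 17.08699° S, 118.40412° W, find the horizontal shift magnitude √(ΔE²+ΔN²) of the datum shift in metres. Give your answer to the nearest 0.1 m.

The local east axis at (φ, λ) is (−sin λ, cos λ, 0), so ΔE = −sin(-118.40412°)·432 + cos(-118.40412°)·(-119) = 436.60 m.
The local north axis is (−sin φ cos λ, −sin φ sin λ, cos φ), giving ΔN = -60.380 + 30.756 − 276.243 = -305.87 m.
Horizontal magnitude = √(ΔE² + ΔN²) = √(436.60² + (-305.87)²) = 533.08 m.

533.1 m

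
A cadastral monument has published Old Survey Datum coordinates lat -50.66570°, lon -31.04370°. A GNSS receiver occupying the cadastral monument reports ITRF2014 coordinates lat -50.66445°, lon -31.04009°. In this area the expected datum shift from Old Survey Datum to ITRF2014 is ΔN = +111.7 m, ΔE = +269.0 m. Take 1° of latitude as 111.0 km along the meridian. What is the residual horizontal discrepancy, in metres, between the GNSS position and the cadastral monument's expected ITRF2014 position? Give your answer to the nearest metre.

31 m

Observed coordinate differences: Δφ = +0.00125°, Δλ = +0.00361°.
Converting to metres (1° lat = 111000 m, cos φ = 0.633844): observed ΔN = 138.7 m, observed ΔE = 254.0 m.
Subtracting the expected shift leaves a residual of 138.7 − (111.7) = 27.0 m north and 254.0 − (269.0) = -15.0 m east.
Residual distance = √(27.0² + (-15.0)²) = 30.9 m.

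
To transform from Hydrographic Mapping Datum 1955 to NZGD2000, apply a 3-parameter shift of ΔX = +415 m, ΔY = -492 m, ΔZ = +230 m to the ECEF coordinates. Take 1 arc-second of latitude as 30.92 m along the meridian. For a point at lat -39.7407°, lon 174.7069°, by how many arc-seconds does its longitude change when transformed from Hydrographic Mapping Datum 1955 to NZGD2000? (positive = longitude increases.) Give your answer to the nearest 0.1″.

Δλ = 19.0″

sin φ = -0.639314, cos φ = 0.768946, sin λ = 0.092251, cos λ = -0.995736.
East component: ΔE = −sin λ·ΔX + cos λ·ΔY = −(0.092251)(415) + (-0.995736)(-492) = 451.62 m.
1° of latitude spans 3600 × 30.92 = 111312 m; at latitude φ, 1° of longitude spans that × cos φ = 85592.9 m, so Δλ = 451.62 / 85592.9 × 3600 = 18.995″.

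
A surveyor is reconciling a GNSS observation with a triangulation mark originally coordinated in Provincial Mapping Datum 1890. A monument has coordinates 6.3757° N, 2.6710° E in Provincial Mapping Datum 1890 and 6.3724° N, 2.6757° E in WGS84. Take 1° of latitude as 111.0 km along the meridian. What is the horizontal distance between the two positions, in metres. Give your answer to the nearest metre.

635 m

Δφ = 6.3724° − 6.3757° = -0.0033°; Δλ = 2.6757° − 2.6710° = +0.0047°.
ΔN = Δφ × 111000 = -366.3 m; ΔE = Δλ × 111000 × cos(6.3757°) = +0.0047 × 111000 × 0.993815 = 518.5 m.
Distance = √(ΔE² + ΔN²) = √(518.5² + (-366.3)²) = 634.8 m.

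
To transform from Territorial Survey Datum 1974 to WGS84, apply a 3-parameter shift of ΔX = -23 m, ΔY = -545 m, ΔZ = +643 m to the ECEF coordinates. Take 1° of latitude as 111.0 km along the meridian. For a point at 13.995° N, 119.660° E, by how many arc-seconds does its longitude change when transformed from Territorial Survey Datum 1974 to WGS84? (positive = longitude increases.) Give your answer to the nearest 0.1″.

Δλ = 9.7″

sin φ = 0.241837, cos φ = 0.970317, sin λ = 0.868977, cos λ = -0.494852.
East component: ΔE = −sin λ·ΔX + cos λ·ΔY = −(0.868977)(-23) + (-0.494852)(-545) = 289.68 m.
1° of latitude spans 111000 m; at latitude φ, 1° of longitude spans that × cos φ = 107705.2 m, so Δλ = 289.68 / 107705.2 × 3600 = 9.682″.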